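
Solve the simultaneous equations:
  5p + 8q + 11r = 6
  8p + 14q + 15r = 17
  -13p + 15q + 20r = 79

p = -3, q = 4, r = -1

Row-reduce the augmented matrix:
R1 ← R1 / (5).
R2 ← R2 − 8·R1.
R3 ← R3 + 13·R1.
R2 ← R2 / (6/5).
R1 ← R1 − 8/5·R2.
R3 ← R3 − 179/5·R2.
R3 ← R3 / (757/6).
R1 ← R1 − 17/3·R3.
R2 ← R2 + 13/6·R3.
Reading off the reduced rows gives p = -3, q = 4, r = -1.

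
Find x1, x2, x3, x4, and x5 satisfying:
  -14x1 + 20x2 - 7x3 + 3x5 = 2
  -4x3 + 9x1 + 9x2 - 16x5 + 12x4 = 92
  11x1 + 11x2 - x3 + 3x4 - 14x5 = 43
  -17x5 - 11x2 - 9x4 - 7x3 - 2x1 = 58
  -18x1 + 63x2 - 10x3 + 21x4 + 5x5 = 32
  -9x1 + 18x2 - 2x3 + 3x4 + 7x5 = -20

x1 = 1, x2 = -1, x3 = -6, x4 = 3, x5 = -2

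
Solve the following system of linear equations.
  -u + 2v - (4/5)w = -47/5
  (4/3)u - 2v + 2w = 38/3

infinitely many solutions

Row-reduce:
R1 ← R1 / (-1).
R2 ← R2 − 4/3·R1.
R2 ← R2 / (2/3).
R1 ← R1 + 2·R2.
Rank is 2 with 3 unknowns, leaving w free.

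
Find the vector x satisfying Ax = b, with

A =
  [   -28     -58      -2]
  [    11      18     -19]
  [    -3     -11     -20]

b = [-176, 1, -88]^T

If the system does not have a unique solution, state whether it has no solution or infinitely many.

Row-reduce:
R1 ← R1 / (-28).
R2 ← R2 − 11·R1.
R3 ← R3 + 3·R1.
R2 ← R2 / (-67/14).
R1 ← R1 − 29/14·R2.
R3 ← R3 + 67/14·R2.
Row 3 reduces to 0 = -1, a contradiction. The system is inconsistent.

no solution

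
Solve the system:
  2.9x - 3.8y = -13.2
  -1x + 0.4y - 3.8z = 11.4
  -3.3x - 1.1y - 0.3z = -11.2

x = 2, y = 5, z = -3

Row-reduce the augmented matrix:
R1 ← R1 / (29/10).
R2 ← R2 + 1·R1.
R3 ← R3 + 33/10·R1.
R2 ← R2 / (-132/145).
R1 ← R1 + 38/29·R2.
R3 ← R3 + 1573/290·R2.
R3 ← R3 / (2681/120).
R1 ← R1 − 361/66·R3.
R2 ← R2 − 551/132·R3.
Reading off the reduced rows gives x = 2, y = 5, z = -3.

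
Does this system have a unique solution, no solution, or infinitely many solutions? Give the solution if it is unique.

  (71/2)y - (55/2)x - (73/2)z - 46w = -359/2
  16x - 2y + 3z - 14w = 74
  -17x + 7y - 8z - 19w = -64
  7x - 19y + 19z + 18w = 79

no solution

Row-reduce:
R1 ← R1 / (-55/2).
R2 ← R2 − 16·R1.
R3 ← R3 + 17·R1.
R4 ← R4 − 7·R1.
R2 ← R2 / (1026/55).
R1 ← R1 + 71/55·R2.
R3 ← R3 + 822/55·R2.
R4 ← R4 + 548/55·R2.
R3 ← R3 / (-8/171).
R1 ← R1 − 67/1026·R3.
R2 ← R2 + 1003/1026·R3.
R4 ← R4 + 16/513·R3.
Row 4 reduces to 0 = 2, a contradiction. The system is inconsistent.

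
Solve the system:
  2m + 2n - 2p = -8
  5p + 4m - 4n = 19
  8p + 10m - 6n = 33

no solution

Row-reduce:
R1 ← R1 / (2).
R2 ← R2 − 4·R1.
R3 ← R3 − 10·R1.
R2 ← R2 / (-8).
R1 ← R1 − 1·R2.
R3 ← R3 + 16·R2.
Row 3 reduces to 0 = 3, a contradiction. The system is inconsistent.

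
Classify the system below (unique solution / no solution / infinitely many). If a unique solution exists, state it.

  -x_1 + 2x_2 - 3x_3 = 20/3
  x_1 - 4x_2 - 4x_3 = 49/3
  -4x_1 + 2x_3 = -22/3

Row-reduce the augmented matrix:
R1 ← R1 / (-1).
R2 ← R2 − 1·R1.
R3 ← R3 + 4·R1.
R2 ← R2 / (-2).
R1 ← R1 + 2·R2.
R3 ← R3 + 8·R2.
R3 ← R3 / (42).
R1 ← R1 − 10·R3.
R2 ← R2 − 7/2·R3.
Reading off the reduced rows gives x_1 = 1/3, x_2 = -1, x_3 = -3.

x_1 = 1/3, x_2 = -1, x_3 = -3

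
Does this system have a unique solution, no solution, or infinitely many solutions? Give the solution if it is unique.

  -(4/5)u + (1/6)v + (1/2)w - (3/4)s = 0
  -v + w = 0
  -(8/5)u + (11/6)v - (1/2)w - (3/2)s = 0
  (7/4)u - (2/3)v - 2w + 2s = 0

infinitely many solutions

Row-reduce:
R1 ← R1 / (-4/5).
R3 ← R3 + 8/5·R1.
R4 ← R4 − 7/4·R1.
R2 ← R2 / (-1).
R1 ← R1 + 5/24·R2.
R3 ← R3 − 3/2·R2.
R4 ← R4 + 29/96·R2.
Swap R3 and R4.
R3 ← R3 / (-29/24).
R1 ← R1 + 5/6·R3.
R2 ← R2 + 1·R3.
Rank is 3 with 4 unknowns, leaving s free.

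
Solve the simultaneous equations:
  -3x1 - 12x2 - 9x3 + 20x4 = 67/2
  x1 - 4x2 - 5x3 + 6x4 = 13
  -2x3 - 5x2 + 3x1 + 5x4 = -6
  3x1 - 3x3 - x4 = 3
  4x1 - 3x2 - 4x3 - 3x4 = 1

no solution

Row-reduce:
R1 ← R1 / (-3).
R2 ← R2 − 1·R1.
R3 ← R3 − 3·R1.
R4 ← R4 − 3·R1.
R5 ← R5 − 4·R1.
R2 ← R2 / (-8).
R1 ← R1 − 4·R2.
R3 ← R3 + 17·R2.
R4 ← R4 + 12·R2.
R5 ← R5 + 19·R2.
R3 ← R3 / (6).
R1 ← R1 + 1·R3.
R2 ← R2 − 1·R3.
R5 ← R5 − 3·R3.
Swap R4 and R5.
R4 ← R4 / (-131/24).
R1 ← R1 + 47/72·R4.
R2 ← R2 + 91/72·R4.
R3 ← R3 + 23/72·R4.
Row 5 reduces to 0 = 1/4, a contradiction. The system is inconsistent.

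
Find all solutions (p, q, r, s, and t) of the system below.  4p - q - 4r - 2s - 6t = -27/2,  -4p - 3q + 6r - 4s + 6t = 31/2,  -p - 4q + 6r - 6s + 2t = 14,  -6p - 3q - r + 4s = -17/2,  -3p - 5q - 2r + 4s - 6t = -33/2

p = -1, q = 5/2, r = 3, s = -1, t = -1/2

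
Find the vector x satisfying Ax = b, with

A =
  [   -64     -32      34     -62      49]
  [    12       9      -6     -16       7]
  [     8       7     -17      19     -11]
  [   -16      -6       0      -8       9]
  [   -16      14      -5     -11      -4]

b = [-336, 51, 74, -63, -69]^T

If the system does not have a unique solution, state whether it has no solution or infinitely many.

no solution

Row-reduce:
R1 ← R1 / (-64).
R2 ← R2 − 12·R1.
R3 ← R3 − 8·R1.
R4 ← R4 + 16·R1.
R5 ← R5 + 16·R1.
R2 ← R2 / (3).
R1 ← R1 − 1/2·R2.
R3 ← R3 − 3·R2.
R4 ← R4 − 2·R2.
R5 ← R5 − 22·R2.
R3 ← R3 / (-105/8).
R1 ← R1 + 19/32·R3.
R2 ← R2 − 1/8·R3.
R4 ← R4 + 35/4·R3.
R5 ← R5 + 65/4·R3.
Swap R4 and R5.
R4 ← R4 / (3338/21).
R1 ← R1 − 267/70·R4.
R2 ← R2 + 928/105·R4.
R3 ← R3 + 311/105·R4.
Row 5 reduces to 0 = -1/3, a contradiction. The system is inconsistent.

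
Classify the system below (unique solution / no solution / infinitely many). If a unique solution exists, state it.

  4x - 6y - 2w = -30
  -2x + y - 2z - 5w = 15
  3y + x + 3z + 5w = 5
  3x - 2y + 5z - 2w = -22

Row-reduce the augmented matrix:
R1 ← R1 / (4).
R2 ← R2 + 2·R1.
R3 ← R3 − 1·R1.
R4 ← R4 − 3·R1.
R2 ← R2 / (-2).
R1 ← R1 + 3/2·R2.
R3 ← R3 − 9/2·R2.
R4 ← R4 − 5/2·R2.
R3 ← R3 / (-3/2).
R1 ← R1 − 3/2·R3.
R2 ← R2 − 1·R3.
R4 ← R4 − 5/2·R3.
R4 ← R4 / (-64/3).
R1 ← R1 + 4·R4.
R2 ← R2 + 7/3·R4.
R3 ← R3 − 16/3·R4.
Reading off the reduced rows gives x = 1, y = 6, z = -3, w = -1.

x = 1, y = 6, z = -3, w = -1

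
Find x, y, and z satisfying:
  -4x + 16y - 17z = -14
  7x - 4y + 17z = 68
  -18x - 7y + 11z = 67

x = -2, y = 5, z = 6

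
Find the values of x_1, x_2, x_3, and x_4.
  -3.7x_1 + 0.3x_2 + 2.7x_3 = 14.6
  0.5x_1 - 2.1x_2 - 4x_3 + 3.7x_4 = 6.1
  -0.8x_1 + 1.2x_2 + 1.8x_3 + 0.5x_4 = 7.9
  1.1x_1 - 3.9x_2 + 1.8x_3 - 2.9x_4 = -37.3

Row-reduce the augmented matrix:
R1 ← R1 / (-37/10).
R2 ← R2 − 1/2·R1.
R3 ← R3 + 4/5·R1.
R4 ← R4 − 11/10·R1.
R2 ← R2 / (-381/185).
R1 ← R1 + 3/37·R2.
R3 ← R3 − 42/37·R2.
R4 ← R4 + 141/37·R2.
R3 ← R3 / (-100/127).
R1 ← R1 + 149/254·R3.
R2 ← R2 − 1345/762·R3.
R4 ← R4 − 5924/635·R3.
R4 ← R4 / (1017/50).
R1 ← R1 + 163/80·R4.
R2 ← R2 − 187/48·R4.
R3 ← R3 + 129/40·R4.
Reading off the reduced rows gives x_1 = -5, x_2 = 5, x_3 = -2, x_4 = 3.

x_1 = -5, x_2 = 5, x_3 = -2, x_4 = 3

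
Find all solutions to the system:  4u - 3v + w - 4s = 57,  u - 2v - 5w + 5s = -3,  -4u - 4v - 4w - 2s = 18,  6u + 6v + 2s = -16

Row-reduce the augmented matrix:
R1 ← R1 / (4).
R2 ← R2 − 1·R1.
R3 ← R3 + 4·R1.
R4 ← R4 − 6·R1.
R2 ← R2 / (-5/4).
R1 ← R1 + 3/4·R2.
R3 ← R3 + 7·R2.
R4 ← R4 − 21/2·R2.
R3 ← R3 / (132/5).
R1 ← R1 − 17/5·R3.
R2 ← R2 − 21/5·R3.
R4 ← R4 + 228/5·R3.
R4 ← R4 / (-10).
R1 ← R1 − 1/2·R4.
R2 ← R2 − 3/2·R4.
R3 ← R3 + 3/2·R4.
Reading off the reduced rows gives u = 5, v = -6, w = -1, s = -5.

u = 5, v = -6, w = -1, s = -5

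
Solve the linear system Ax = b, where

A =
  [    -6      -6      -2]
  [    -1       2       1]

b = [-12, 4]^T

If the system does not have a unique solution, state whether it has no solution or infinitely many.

Row-reduce:
R1 ← R1 / (-6).
R2 ← R2 + 1·R1.
R2 ← R2 / (3).
R1 ← R1 − 1·R2.
Rank is 2 with 3 unknowns, leaving x_3 free.

infinitely many solutions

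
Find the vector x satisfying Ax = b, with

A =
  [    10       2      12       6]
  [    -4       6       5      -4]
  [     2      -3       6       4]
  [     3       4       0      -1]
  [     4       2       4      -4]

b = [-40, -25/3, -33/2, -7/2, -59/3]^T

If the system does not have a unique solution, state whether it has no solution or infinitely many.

x_1 = -3/2, x_2 = 1/2, x_3 = -8/3, x_4 = 1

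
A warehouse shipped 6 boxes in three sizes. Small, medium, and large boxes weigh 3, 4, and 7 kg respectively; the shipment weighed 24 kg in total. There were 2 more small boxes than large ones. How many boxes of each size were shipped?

Let s = small boxes, m = medium boxes, l = large boxes.
  s + m + l = 6
  3s + 4m + 7l = 24
  s - l = 2
Row-reduce the augmented matrix:
R2 ← R2 − 3·R1.
R3 ← R3 − 1·R1.
R1 ← R1 − 1·R2.
R3 ← R3 + 1·R2.
R3 ← R3 / (2).
R1 ← R1 + 3·R3.
R2 ← R2 − 4·R3.
Reading off the reduced rows gives s = 3, m = 2, l = 1.

small boxes: 3, medium boxes: 2, large boxes: 1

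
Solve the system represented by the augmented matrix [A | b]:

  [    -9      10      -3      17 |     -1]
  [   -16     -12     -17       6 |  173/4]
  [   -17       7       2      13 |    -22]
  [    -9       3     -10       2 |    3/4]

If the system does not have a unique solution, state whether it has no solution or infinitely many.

Row-reduce the augmented matrix:
R1 ← R1 / (-9).
R2 ← R2 + 16·R1.
R3 ← R3 + 17·R1.
R4 ← R4 + 9·R1.
R2 ← R2 / (-268/9).
R1 ← R1 + 10/9·R2.
R3 ← R3 + 107/9·R2.
R4 ← R4 + 7·R2.
R3 ← R3 / (3303/268).
R1 ← R1 − 103/134·R3.
R2 ← R2 − 105/268·R3.
R4 ← R4 + 1141/268·R3.
R4 ← R4 / (-41509/3303).
R1 ← R1 + 1309/3303·R4.
R2 ← R2 − 1226/1101·R4.
R3 ← R3 + 2530/3303·R4.
Reading off the reduced rows gives x_1 = 3/2, x_2 = -9/4, x_3 = -7/4, x_4 = 7/4.

x_1 = 3/2, x_2 = -9/4, x_3 = -7/4, x_4 = 7/4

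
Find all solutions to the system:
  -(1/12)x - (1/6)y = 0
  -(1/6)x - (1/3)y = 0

infinitely many solutions

Row-reduce:
R1 ← R1 / (-1/12).
R2 ← R2 + 1/6·R1.
Rank is 1 with 2 unknowns, leaving y free.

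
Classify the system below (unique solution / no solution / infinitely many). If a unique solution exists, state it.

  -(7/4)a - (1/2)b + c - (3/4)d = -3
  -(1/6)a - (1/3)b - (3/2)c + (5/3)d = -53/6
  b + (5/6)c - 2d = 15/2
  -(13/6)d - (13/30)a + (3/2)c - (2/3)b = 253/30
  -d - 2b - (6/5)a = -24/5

no solution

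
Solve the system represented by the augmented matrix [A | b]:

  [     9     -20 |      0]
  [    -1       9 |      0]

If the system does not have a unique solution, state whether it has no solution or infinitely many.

Row-reduce the augmented matrix:
R1 ← R1 / (9).
R2 ← R2 + 1·R1.
R2 ← R2 / (61/9).
R1 ← R1 + 20/9·R2.
Reading off the reduced rows gives x_1 = 0, x_2 = 0.

x_1 = 0, x_2 = 0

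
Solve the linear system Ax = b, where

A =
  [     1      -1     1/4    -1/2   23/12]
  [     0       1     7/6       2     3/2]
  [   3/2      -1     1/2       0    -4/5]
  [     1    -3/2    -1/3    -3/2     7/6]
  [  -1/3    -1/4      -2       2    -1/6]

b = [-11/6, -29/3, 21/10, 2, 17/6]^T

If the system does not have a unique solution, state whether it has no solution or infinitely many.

Row-reduce:
R3 ← R3 − 3/2·R1.
R4 ← R4 − 1·R1.
R5 ← R5 + 1/3·R1.
R1 ← R1 + 1·R2.
R3 ← R3 − 1/2·R2.
R4 ← R4 + 1/2·R2.
R5 ← R5 + 7/12·R2.
R3 ← R3 / (-11/24).
R1 ← R1 − 17/12·R3.
R2 ← R2 − 7/6·R3.
R5 ← R5 + 89/72·R3.
Swap R4 and R5.
R4 ← R4 / (485/132).
R1 ← R1 − 8/11·R4.
R2 ← R2 − 15/11·R4.
R3 ← R3 − 6/11·R4.
Row 5 reduces to 0 = -1, a contradiction. The system is inconsistent.

no solution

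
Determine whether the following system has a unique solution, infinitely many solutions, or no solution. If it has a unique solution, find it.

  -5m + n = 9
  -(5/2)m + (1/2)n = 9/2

Row-reduce:
R1 ← R1 / (-5).
R2 ← R2 + 5/2·R1.
Rank is 1 with 2 unknowns, leaving n free.

infinitely many solutions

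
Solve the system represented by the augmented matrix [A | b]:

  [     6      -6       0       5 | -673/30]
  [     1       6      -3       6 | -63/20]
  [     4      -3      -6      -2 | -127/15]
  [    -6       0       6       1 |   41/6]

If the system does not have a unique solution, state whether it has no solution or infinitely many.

x_1 = -3/4, x_2 = 8/5, x_3 = 2/3, x_4 = -5/3

Row-reduce the augmented matrix:
R1 ← R1 / (6).
R2 ← R2 − 1·R1.
R3 ← R3 − 4·R1.
R4 ← R4 + 6·R1.
R2 ← R2 / (7).
R1 ← R1 + 1·R2.
R3 ← R3 − 1·R2.
R4 ← R4 + 6·R2.
R3 ← R3 / (-39/7).
R1 ← R1 + 3/7·R3.
R2 ← R2 + 3/7·R3.
R4 ← R4 − 24/7·R3.
R4 ← R4 / (87/13).
R1 ← R1 − 53/26·R4.
R2 ← R2 − 47/39·R4.
R3 ← R3 − 85/78·R4.
Reading off the reduced rows gives x_1 = -3/4, x_2 = 8/5, x_3 = 2/3, x_4 = -5/3.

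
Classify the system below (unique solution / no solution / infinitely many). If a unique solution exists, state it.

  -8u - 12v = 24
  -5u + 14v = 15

u = -3, v = 0

Row-reduce the augmented matrix:
R1 ← R1 / (-8).
R2 ← R2 + 5·R1.
R2 ← R2 / (43/2).
R1 ← R1 − 3/2·R2.
Reading off the reduced rows gives u = -3, v = 0.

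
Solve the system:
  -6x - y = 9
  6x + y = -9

Row-reduce:
R1 ← R1 / (-6).
R2 ← R2 − 6·R1.
Rank is 1 with 2 unknowns, leaving y free.

infinitely many solutions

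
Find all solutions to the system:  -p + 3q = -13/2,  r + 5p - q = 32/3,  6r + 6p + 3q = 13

Row-reduce the augmented matrix:
R1 ← R1 / (-1).
R2 ← R2 − 5·R1.
R3 ← R3 − 6·R1.
R2 ← R2 / (14).
R1 ← R1 + 3·R2.
R3 ← R3 − 21·R2.
R3 ← R3 / (9/2).
R1 ← R1 − 3/14·R3.
R2 ← R2 − 1/14·R3.
Reading off the reduced rows gives p = 3/2, q = -5/3, r = 3/2.

p = 3/2, q = -5/3, r = 3/2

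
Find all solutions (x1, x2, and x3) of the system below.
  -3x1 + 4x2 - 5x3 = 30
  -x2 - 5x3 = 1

infinitely many solutions

Row-reduce:
R1 ← R1 / (-3).
R2 ← R2 / (-1).
R1 ← R1 + 4/3·R2.
Rank is 2 with 3 unknowns, leaving x3 free.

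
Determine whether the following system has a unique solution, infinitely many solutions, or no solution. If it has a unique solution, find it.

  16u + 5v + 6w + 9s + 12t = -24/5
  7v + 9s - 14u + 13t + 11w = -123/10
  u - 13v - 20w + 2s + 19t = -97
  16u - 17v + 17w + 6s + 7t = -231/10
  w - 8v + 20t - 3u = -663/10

Row-reduce the augmented matrix:
R1 ← R1 / (16).
R2 ← R2 + 14·R1.
R3 ← R3 − 1·R1.
R4 ← R4 − 16·R1.
R5 ← R5 + 3·R1.
R2 ← R2 / (91/8).
R1 ← R1 − 5/16·R2.
R3 ← R3 + 213/16·R2.
R4 ← R4 + 22·R2.
R5 ← R5 + 113/16·R2.
R3 ← R3 / (-19/14).
R1 ← R1 + 1/14·R3.
R2 ← R2 − 10/7·R3.
R4 ← R4 − 297/7·R3.
R5 ← R5 − 171/14·R3.
R4 ← R4 / (170925/247).
R1 ← R1 + 251/247·R4.
R2 ← R2 − 5875/247·R4.
R3 ← R3 + 3856/247·R4.
R5 ← R5 − 2637/13·R4.
R5 ← R5 / (995598/56975).
R1 ← R1 + 8191/56975·R5.
R2 ← R2 + 748/2279·R5.
R3 ← R3 + 30271/56975·R5.
R4 ← R4 − 121098/56975·R5.
Reading off the reduced rows gives u = 1/2, v = 2, w = 6/5, s = 0, t = -5/2.

u = 1/2, v = 2, w = 6/5, s = 0, t = -5/2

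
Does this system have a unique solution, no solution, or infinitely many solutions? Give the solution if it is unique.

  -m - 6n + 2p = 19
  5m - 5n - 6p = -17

Row-reduce:
R1 ← R1 / (-1).
R2 ← R2 − 5·R1.
R2 ← R2 / (-35).
R1 ← R1 − 6·R2.
Rank is 2 with 3 unknowns, leaving p free.

infinitely many solutions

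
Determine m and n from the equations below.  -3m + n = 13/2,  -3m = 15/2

m = -5/2, n = -1

Row-reduce the augmented matrix:
R1 ← R1 / (-3).
R2 ← R2 + 3·R1.
R2 ← R2 / (-1).
R1 ← R1 + 1/3·R2.
Reading off the reduced rows gives m = -5/2, n = -1.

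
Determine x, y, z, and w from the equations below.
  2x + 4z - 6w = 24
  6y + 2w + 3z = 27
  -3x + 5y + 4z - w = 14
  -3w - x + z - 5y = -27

x = 5, y = 6, z = -1, w = -3

Row-reduce the augmented matrix:
R1 ← R1 / (2).
R3 ← R3 + 3·R1.
R4 ← R4 + 1·R1.
R2 ← R2 / (6).
R3 ← R3 − 5·R2.
R4 ← R4 + 5·R2.
R3 ← R3 / (15/2).
R1 ← R1 − 2·R3.
R2 ← R2 − 1/2·R3.
R4 ← R4 − 11/2·R3.
R4 ← R4 / (38/9).
R1 ← R1 − 1/9·R4.
R2 ← R2 − 10/9·R4.
R3 ← R3 + 14/9·R4.
Reading off the reduced rows gives x = 5, y = 6, z = -1, w = -3.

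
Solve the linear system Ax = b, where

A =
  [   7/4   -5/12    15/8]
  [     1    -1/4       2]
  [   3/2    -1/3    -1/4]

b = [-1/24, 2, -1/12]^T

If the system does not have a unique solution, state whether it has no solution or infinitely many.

Row-reduce:
R1 ← R1 / (7/4).
R2 ← R2 − 1·R1.
R3 ← R3 − 3/2·R1.
R2 ← R2 / (-1/84).
R1 ← R1 + 5/21·R2.
R3 ← R3 − 1/42·R2.
Row 3 reduces to 0 = 4, a contradiction. The system is inconsistent.

no solution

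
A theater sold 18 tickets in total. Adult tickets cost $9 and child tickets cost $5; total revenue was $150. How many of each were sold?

adult tickets: 15, child tickets: 3

Let a = adult tickets, c = child tickets.
  a + c = 18
  9a + 5c = 150
From equation 1: a = 18 − c.
Substitute into equation 2 and solve: c = 3.
Then a = 15.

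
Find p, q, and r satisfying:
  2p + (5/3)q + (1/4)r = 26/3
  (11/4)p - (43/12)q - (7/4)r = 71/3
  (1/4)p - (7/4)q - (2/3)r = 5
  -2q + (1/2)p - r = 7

p = 6, q = -2, r = 0

Row-reduce the augmented matrix:
R1 ← R1 / (2).
R2 ← R2 − 11/4·R1.
R3 ← R3 − 1/4·R1.
R4 ← R4 − 1/2·R1.
R2 ← R2 / (-47/8).
R1 ← R1 − 5/6·R2.
R3 ← R3 + 47/24·R2.
R4 ← R4 + 29/12·R2.
Swap R3 and R4.
R3 ← R3 / (-227/1128).
R1 ← R1 + 97/564·R3.
R2 ← R2 − 67/188·R3.
R4 reduces to 0 = 0, so the extra equation is consistent.
Reading off the reduced rows gives p = 6, q = -2, r = 0.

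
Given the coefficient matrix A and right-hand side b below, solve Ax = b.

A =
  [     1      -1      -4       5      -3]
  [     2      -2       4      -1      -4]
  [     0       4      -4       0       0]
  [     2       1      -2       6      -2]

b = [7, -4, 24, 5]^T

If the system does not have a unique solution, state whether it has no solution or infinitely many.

Row-reduce:
R2 ← R2 − 2·R1.
R4 ← R4 − 2·R1.
Swap R2 and R3.
R2 ← R2 / (4).
R1 ← R1 + 1·R2.
R4 ← R4 − 3·R2.
R3 ← R3 / (12).
R1 ← R1 + 5·R3.
R2 ← R2 + 1·R3.
R4 ← R4 − 9·R3.
R4 ← R4 / (17/4).
R1 ← R1 − 5/12·R4.
R2 ← R2 + 11/12·R4.
R3 ← R3 + 11/12·R4.
Rank is 4 with 5 unknowns, leaving x_5 free.

infinitely many solutions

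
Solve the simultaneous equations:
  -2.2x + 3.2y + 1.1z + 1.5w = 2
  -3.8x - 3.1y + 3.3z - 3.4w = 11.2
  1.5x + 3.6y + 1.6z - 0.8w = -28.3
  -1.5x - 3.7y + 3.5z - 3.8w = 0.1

Row-reduce the augmented matrix:
R1 ← R1 / (-11/5).
R2 ← R2 + 19/5·R1.
R3 ← R3 − 3/2·R1.
R4 ← R4 + 3/2·R1.
R2 ← R2 / (-949/110).
R1 ← R1 + 16/11·R2.
R3 ← R3 − 318/55·R2.
R4 ← R4 + 647/110·R2.
R3 ← R3 / (62411/18980).
R1 ← R1 + 1397/1898·R3.
R2 ← R2 + 154/949·R3.
R4 ← R4 − 34079/18980·R3.
R4 ← R4 / (83158/62411).
R1 ← R1 + 32492/62411·R4.
R2 ← R2 − 31659/62411·R4.
R3 ← R3 + 71977/62411·R4.
Reading off the reduced rows gives x = -5, y = -4, z = -2, w = 4.

x = -5, y = -4, z = -2, w = 4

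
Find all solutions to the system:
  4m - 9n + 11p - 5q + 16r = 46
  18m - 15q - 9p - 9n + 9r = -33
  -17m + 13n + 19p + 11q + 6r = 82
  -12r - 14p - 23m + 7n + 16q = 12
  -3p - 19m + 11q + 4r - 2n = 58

infinitely many solutions

Row-reduce:
R1 ← R1 / (4).
R2 ← R2 − 18·R1.
R3 ← R3 + 17·R1.
R4 ← R4 + 23·R1.
R5 ← R5 + 19·R1.
R2 ← R2 / (63/2).
R1 ← R1 + 9/4·R2.
R3 ← R3 + 101/4·R2.
R4 ← R4 + 179/4·R2.
R5 ← R5 + 179/4·R2.
R3 ← R3 / (132/7).
R1 ← R1 + 10/7·R3.
R2 ← R2 + 13/7·R3.
R4 ← R4 + 237/7·R3.
R5 ← R5 + 237/7·R3.
R4 ← R4 / (-427/44).
R1 ← R1 + 205/198·R4.
R2 ← R2 + 71/396·R4.
R3 ← R3 + 89/396·R4.
R5 ← R5 + 427/44·R4.
Rank is 4 with 5 unknowns, leaving r free.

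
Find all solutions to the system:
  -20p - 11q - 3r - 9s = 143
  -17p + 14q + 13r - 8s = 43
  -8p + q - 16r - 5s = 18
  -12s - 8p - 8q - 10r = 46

p = -6, q = -4, r = 1, s = 2

Row-reduce the augmented matrix:
R1 ← R1 / (-20).
R2 ← R2 + 17·R1.
R3 ← R3 + 8·R1.
R4 ← R4 + 8·R1.
R2 ← R2 / (467/20).
R1 ← R1 − 11/20·R2.
R3 ← R3 − 27/5·R2.
R4 ← R4 + 18/5·R2.
R3 ← R3 / (-8591/467).
R1 ← R1 + 101/467·R3.
R2 ← R2 − 311/467·R3.
R4 ← R4 + 2990/467·R3.
R4 ← R4 / (-6244/781).
R1 ← R1 − 370/781·R4.
R2 ← R2 + 49/781·R4.
R3 ← R3 − 56/781·R4.
Reading off the reduced rows gives p = -6, q = -4, r = 1, s = 2.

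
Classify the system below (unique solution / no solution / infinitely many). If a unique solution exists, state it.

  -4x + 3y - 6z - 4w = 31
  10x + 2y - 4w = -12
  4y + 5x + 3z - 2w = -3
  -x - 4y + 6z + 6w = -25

infinitely many solutions

Row-reduce:
R1 ← R1 / (-4).
R2 ← R2 − 10·R1.
R3 ← R3 − 5·R1.
R4 ← R4 + 1·R1.
R2 ← R2 / (19/2).
R1 ← R1 + 3/4·R2.
R3 ← R3 − 31/4·R2.
R4 ← R4 + 19/4·R2.
R3 ← R3 / (147/19).
R1 ← R1 − 6/19·R3.
R2 ← R2 + 30/19·R3.
Rank is 3 with 4 unknowns, leaving w free.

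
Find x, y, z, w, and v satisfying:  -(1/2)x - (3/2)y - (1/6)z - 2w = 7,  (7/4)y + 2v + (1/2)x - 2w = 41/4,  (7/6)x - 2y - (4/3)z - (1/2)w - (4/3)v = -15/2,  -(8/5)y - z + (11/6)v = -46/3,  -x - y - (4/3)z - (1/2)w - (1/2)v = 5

Row-reduce the augmented matrix:
R1 ← R1 / (-1/2).
R2 ← R2 − 1/2·R1.
R3 ← R3 − 7/6·R1.
R5 ← R5 + 1·R1.
R2 ← R2 / (1/4).
R1 ← R1 − 3·R2.
R3 ← R3 + 11/2·R2.
R4 ← R4 + 8/5·R2.
R5 ← R5 − 2·R2.
R3 ← R3 / (-97/18).
R1 ← R1 − 7/3·R3.
R2 ← R2 + 2/3·R3.
R4 ← R4 + 31/15·R3.
R5 ← R5 − 1/3·R3.
R4 ← R4 / (4913/485).
R1 ← R1 − 1131/97·R4.
R2 ← R2 + 434/97·R4.
R3 ← R3 − 1677/97·R4.
R5 ← R5 − 5769/194·R4.
R5 ← R5 / (-172615/19652).
R1 ← R1 + 34735/9826·R5.
R2 ← R2 − 28855/14739·R5.
R3 ← R3 + 48793/9826·R5.
R4 ← R4 + 5033/29478·R5.
Reading off the reduced rows gives x = -5, y = 5, z = 0, w = -6, v = -4.

x = -5, y = 5, z = 0, w = -6, v = -4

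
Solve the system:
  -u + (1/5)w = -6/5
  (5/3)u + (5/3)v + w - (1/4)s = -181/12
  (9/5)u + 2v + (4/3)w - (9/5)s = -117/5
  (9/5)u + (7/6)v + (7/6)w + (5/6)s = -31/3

u = 0, v = -5, w = -6, s = 3

Row-reduce the augmented matrix:
R1 ← R1 / (-1).
R2 ← R2 − 5/3·R1.
R3 ← R3 − 9/5·R1.
R4 ← R4 − 9/5·R1.
R2 ← R2 / (5/3).
R3 ← R3 − 2·R2.
R4 ← R4 − 7/6·R2.
R3 ← R3 / (7/75).
R1 ← R1 + 1/5·R3.
R2 ← R2 − 4/5·R3.
R4 ← R4 − 89/150·R3.
R4 ← R4 / (8857/840).
R1 ← R1 + 45/14·R4.
R2 ← R2 − 1779/140·R4.
R3 ← R3 + 225/14·R4.
Reading off the reduced rows gives u = 0, v = -5, w = -6, s = 3.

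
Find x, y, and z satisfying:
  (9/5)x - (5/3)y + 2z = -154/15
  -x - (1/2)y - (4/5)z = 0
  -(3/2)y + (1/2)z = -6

x = -2, y = 4, z = 0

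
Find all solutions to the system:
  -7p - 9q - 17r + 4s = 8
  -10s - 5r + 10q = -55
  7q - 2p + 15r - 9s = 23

infinitely many solutions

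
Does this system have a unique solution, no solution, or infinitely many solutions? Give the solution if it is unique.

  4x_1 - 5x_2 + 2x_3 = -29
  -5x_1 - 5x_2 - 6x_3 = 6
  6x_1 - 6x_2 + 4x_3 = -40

Row-reduce the augmented matrix:
R1 ← R1 / (4).
R2 ← R2 + 5·R1.
R3 ← R3 − 6·R1.
R2 ← R2 / (-45/4).
R1 ← R1 + 5/4·R2.
R3 ← R3 − 3/2·R2.
R3 ← R3 / (8/15).
R1 ← R1 − 8/9·R3.
R2 ← R2 − 14/45·R3.
Reading off the reduced rows gives x_1 = -3, x_2 = 3, x_3 = -1.

x_1 = -3, x_2 = 3, x_3 = -1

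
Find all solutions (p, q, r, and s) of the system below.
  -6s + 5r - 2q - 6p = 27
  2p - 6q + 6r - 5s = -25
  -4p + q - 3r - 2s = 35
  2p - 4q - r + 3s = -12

Row-reduce the augmented matrix:
R1 ← R1 / (-6).
R2 ← R2 − 2·R1.
R3 ← R3 + 4·R1.
R4 ← R4 − 2·R1.
R2 ← R2 / (-20/3).
R1 ← R1 − 1/3·R2.
R3 ← R3 − 7/3·R2.
R4 ← R4 + 14/3·R2.
R3 ← R3 / (-73/20).
R1 ← R1 + 9/20·R3.
R2 ← R2 + 23/20·R3.
R4 ← R4 + 47/10·R3.
R4 ← R4 / (473/73).
R1 ← R1 − 103/146·R4.
R2 ← R2 − 87/73·R4.
R3 ← R3 − 9/73·R4.
Reading off the reduced rows gives p = -6, q = 0, r = -3, s = -1.

p = -6, q = 0, r = -3, s = -1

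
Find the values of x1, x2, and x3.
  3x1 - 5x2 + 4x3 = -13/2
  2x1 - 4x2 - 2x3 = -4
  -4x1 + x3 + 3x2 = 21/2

Row-reduce the augmented matrix:
R1 ← R1 / (3).
R2 ← R2 − 2·R1.
R3 ← R3 + 4·R1.
R2 ← R2 / (-2/3).
R1 ← R1 + 5/3·R2.
R3 ← R3 + 11/3·R2.
R3 ← R3 / (32).
R1 ← R1 − 13·R3.
R2 ← R2 − 7·R3.
Reading off the reduced rows gives x1 = -3, x2 = -1/2, x3 = 0.

x1 = -3, x2 = -1/2, x3 = 0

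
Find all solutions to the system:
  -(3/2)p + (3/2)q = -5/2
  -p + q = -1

Row-reduce:
R1 ← R1 / (-3/2).
R2 ← R2 + 1·R1.
Row 2 reduces to 0 = 2/3, a contradiction. The system is inconsistent.

no solution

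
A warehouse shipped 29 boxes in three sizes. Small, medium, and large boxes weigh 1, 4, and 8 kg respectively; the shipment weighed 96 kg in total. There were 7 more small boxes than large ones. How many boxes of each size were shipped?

Let s = small boxes, m = medium boxes, l = large boxes.
  l + m + s = 29
  8l + 4m + s = 96
  s - l = 7
Row-reduce the augmented matrix:
R2 ← R2 − 1·R1.
R3 ← R3 − 1·R1.
R2 ← R2 / (3).
R1 ← R1 − 1·R2.
R3 ← R3 + 1·R2.
R3 ← R3 / (1/3).
R1 ← R1 + 4/3·R3.
R2 ← R2 − 7/3·R3.
Reading off the reduced rows gives s = 8, m = 20, l = 1.

small boxes: 8, medium boxes: 20, large boxes: 1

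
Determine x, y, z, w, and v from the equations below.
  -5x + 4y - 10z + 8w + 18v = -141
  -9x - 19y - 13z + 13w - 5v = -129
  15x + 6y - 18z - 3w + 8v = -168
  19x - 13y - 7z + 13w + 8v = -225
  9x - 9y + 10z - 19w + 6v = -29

x = -3, y = 5, z = 6, w = -1, v = -6

Row-reduce the augmented matrix:
R1 ← R1 / (-5).
R2 ← R2 + 9·R1.
R3 ← R3 − 15·R1.
R4 ← R4 − 19·R1.
R5 ← R5 − 9·R1.
R2 ← R2 / (-131/5).
R1 ← R1 + 4/5·R2.
R3 ← R3 − 18·R2.
R4 ← R4 − 11/5·R2.
R5 ← R5 + 9/5·R2.
R3 ← R3 / (-5838/131).
R1 ← R1 − 242/131·R3.
R2 ← R2 + 25/131·R3.
R4 ← R4 + 5840/131·R3.
R5 ← R5 + 1093/131·R3.
R4 ← R4 / (3230/139).
R1 ← R1 + 101/139·R4.
R2 ← R2 + 9/278·R4.
R3 ← R3 + 125/278·R4.
R5 ← R5 + 2295/278·R4.
R5 ← R5 / (75485/1596).
R1 ← R1 − 4569/22610·R5.
R2 ← R2 − 25649/19380·R5.
R3 ← R3 + 129/1292·R5.
R4 ← R4 − 107833/67830·R5.
Reading off the reduced rows gives x = -3, y = 5, z = 6, w = -1, v = -6.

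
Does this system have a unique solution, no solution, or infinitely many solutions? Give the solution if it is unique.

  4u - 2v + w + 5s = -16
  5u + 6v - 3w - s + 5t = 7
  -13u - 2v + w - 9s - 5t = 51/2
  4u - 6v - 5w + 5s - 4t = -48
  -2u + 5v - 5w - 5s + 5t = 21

no solution

Row-reduce:
R1 ← R1 / (4).
R2 ← R2 − 5·R1.
R3 ← R3 + 13·R1.
R4 ← R4 − 4·R1.
R5 ← R5 + 2·R1.
R2 ← R2 / (17/2).
R1 ← R1 + 1/2·R2.
R3 ← R3 + 17/2·R2.
R4 ← R4 + 4·R2.
R5 ← R5 − 4·R2.
Swap R3 and R4.
R3 ← R3 / (-8).
R2 ← R2 + 1/2·R3.
R5 ← R5 + 5/2·R3.
Swap R4 and R5.
R4 ← R4 / (269/136).
R1 ← R1 − 14/17·R4.
R2 ← R2 + 87/136·R4.
R3 ← R3 − 29/68·R4.
Row 5 reduces to 0 = 1/2, a contradiction. The system is inconsistent.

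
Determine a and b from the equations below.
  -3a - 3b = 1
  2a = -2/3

a = -1/3, b = 0

Row-reduce the augmented matrix:
R1 ← R1 / (-3).
R2 ← R2 − 2·R1.
R2 ← R2 / (-2).
R1 ← R1 − 1·R2.
Reading off the reduced rows gives a = -1/3, b = 0.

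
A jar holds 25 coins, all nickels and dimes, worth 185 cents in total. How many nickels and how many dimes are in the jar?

Let n = nickels, d = dimes.
  n + d = 25
  5n + 10d = 185
From equation 1: n = 25 − d.
Substitute into equation 2 and solve: d = 12.
Then n = 13.

nickels: 13, dimes: 12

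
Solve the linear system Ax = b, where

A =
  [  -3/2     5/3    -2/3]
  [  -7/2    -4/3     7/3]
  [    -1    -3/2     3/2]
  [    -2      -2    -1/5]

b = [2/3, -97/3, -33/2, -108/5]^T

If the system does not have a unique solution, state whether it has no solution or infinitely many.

Row-reduce the augmented matrix:
R1 ← R1 / (-3/2).
R2 ← R2 + 7/2·R1.
R3 ← R3 + 1·R1.
R4 ← R4 + 2·R1.
R2 ← R2 / (-47/9).
R1 ← R1 + 10/9·R2.
R3 ← R3 + 47/18·R2.
R4 ← R4 + 38/9·R2.
Swap R3 and R4.
R3 ← R3 / (-577/235).
R1 ← R1 + 18/47·R3.
R2 ← R2 + 35/47·R3.
R4 reduces to 0 = 0, so the extra equation is consistent.
Reading off the reduced rows gives x_1 = 6, x_2 = 5, x_3 = -2.

x_1 = 6, x_2 = 5, x_3 = -2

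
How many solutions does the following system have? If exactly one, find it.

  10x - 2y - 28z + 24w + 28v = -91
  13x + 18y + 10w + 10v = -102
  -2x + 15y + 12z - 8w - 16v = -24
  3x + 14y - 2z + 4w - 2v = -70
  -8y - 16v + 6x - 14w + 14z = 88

no solution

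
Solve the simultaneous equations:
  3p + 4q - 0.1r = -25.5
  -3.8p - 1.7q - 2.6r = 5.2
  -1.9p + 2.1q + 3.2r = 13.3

p = -3, q = -4, r = 5

Row-reduce the augmented matrix:
R1 ← R1 / (3).
R2 ← R2 + 19/5·R1.
R3 ← R3 + 19/10·R1.
R2 ← R2 / (101/30).
R1 ← R1 − 4/3·R2.
R3 ← R3 − 139/30·R2.
R3 ← R3 / (69581/10100).
R1 ← R1 − 1057/1010·R3.
R2 ← R2 + 409/505·R3.
Reading off the reduced rows gives p = -3, q = -4, r = 5.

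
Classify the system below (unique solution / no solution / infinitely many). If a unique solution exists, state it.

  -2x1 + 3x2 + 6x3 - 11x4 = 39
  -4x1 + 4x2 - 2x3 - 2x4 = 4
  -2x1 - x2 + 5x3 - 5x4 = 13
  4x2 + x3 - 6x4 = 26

infinitely many solutions

Row-reduce:
R1 ← R1 / (-2).
R2 ← R2 + 4·R1.
R3 ← R3 + 2·R1.
R2 ← R2 / (-2).
R1 ← R1 + 3/2·R2.
R3 ← R3 + 4·R2.
R4 ← R4 − 4·R2.
R3 ← R3 / (27).
R1 ← R1 − 15/2·R3.
R2 ← R2 − 7·R3.
R4 ← R4 + 27·R3.
Rank is 3 with 4 unknowns, leaving x4 free.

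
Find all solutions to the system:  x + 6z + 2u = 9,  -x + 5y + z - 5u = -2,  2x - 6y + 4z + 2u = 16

Row-reduce:
R2 ← R2 + 1·R1.
R3 ← R3 − 2·R1.
R2 ← R2 / (5).
R3 ← R3 + 6·R2.
R3 ← R3 / (2/5).
R1 ← R1 − 6·R3.
R2 ← R2 − 7/5·R3.
Rank is 3 with 4 unknowns, leaving u free.

infinitely many solutions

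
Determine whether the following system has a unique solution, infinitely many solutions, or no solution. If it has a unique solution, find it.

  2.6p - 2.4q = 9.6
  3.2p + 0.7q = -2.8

p = 0, q = -4

Row-reduce the augmented matrix:
R1 ← R1 / (13/5).
R2 ← R2 − 16/5·R1.
R2 ← R2 / (95/26).
R1 ← R1 + 12/13·R2.
Reading off the reduced rows gives p = 0, q = -4.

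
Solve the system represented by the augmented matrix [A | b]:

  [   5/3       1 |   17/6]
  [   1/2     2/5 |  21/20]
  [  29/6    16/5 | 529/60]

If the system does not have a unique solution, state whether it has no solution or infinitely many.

x_1 = 1/2, x_2 = 2

Row-reduce the augmented matrix:
R1 ← R1 / (5/3).
R2 ← R2 − 1/2·R1.
R3 ← R3 − 29/6·R1.
R2 ← R2 / (1/10).
R1 ← R1 − 3/5·R2.
R3 ← R3 − 3/10·R2.
R3 reduces to 0 = 0, so the extra equation is consistent.
Reading off the reduced rows gives x_1 = 1/2, x_2 = 2.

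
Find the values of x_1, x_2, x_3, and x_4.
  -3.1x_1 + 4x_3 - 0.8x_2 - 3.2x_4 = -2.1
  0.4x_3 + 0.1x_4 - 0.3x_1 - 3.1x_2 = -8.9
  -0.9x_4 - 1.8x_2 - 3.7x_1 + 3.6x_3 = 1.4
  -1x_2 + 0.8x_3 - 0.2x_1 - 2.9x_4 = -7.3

x_1 = -5, x_2 = 3, x_3 = -3, x_4 = 1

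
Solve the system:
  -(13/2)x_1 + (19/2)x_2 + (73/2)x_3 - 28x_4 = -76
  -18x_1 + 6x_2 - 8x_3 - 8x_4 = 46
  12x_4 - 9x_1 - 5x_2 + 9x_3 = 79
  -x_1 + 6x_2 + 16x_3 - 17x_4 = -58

Row-reduce:
R1 ← R1 / (-13/2).
R2 ← R2 + 18·R1.
R3 ← R3 + 9·R1.
R4 ← R4 + 1·R1.
R2 ← R2 / (-264/13).
R1 ← R1 + 19/13·R2.
R3 ← R3 + 236/13·R2.
R4 ← R4 − 59/13·R2.
R3 ← R3 / (1847/33).
R1 ← R1 − 295/132·R3.
R2 ← R2 − 709/132·R3.
R4 ← R4 + 1847/132·R3.
Row 4 reduces to 0 = -1/4, a contradiction. The system is inconsistent.

no solution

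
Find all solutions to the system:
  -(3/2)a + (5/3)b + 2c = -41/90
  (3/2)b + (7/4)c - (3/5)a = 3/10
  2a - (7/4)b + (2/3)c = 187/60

a = 1, b = -1/3, c = 4/5

Row-reduce the augmented matrix:
R1 ← R1 / (-3/2).
R2 ← R2 + 3/5·R1.
R3 ← R3 − 2·R1.
R2 ← R2 / (5/6).
R1 ← R1 + 10/9·R2.
R3 ← R3 − 17/36·R2.
R3 ← R3 / (559/200).
R1 ← R1 + 1/15·R3.
R2 ← R2 − 57/50·R3.
Reading off the reduced rows gives a = 1, b = -1/3, c = 4/5.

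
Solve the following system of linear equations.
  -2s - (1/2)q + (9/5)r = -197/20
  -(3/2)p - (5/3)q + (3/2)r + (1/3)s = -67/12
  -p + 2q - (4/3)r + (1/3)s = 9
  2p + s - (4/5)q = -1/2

p = -1/2, q = 5/2, r = -2, s = 5/2

Row-reduce the augmented matrix:
Swap R1 and R2.
R1 ← R1 / (-3/2).
R3 ← R3 + 1·R1.
R4 ← R4 − 2·R1.
R2 ← R2 / (-1/2).
R1 ← R1 − 10/9·R2.
R3 ← R3 − 28/9·R2.
R4 ← R4 + 136/45·R2.
R3 ← R3 / (133/15).
R1 ← R1 − 3·R3.
R2 ← R2 + 18/5·R3.
R4 ← R4 + 222/25·R3.
R4 ← R4 / (2357/1995).
R1 ← R1 + 197/399·R4.
R2 ← R2 + 134/133·R4.
R3 ← R3 + 185/133·R4.
Reading off the reduced rows gives p = -1/2, q = 5/2, r = -2, s = 5/2.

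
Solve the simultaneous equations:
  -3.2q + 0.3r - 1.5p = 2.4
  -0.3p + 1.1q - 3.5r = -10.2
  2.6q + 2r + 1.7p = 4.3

Row-reduce the augmented matrix:
R1 ← R1 / (-3/2).
R2 ← R2 + 3/10·R1.
R3 ← R3 − 17/10·R1.
R2 ← R2 / (87/50).
R1 ← R1 − 32/15·R2.
R3 ← R3 + 77/75·R2.
R3 ← R3 / (125/522).
R1 ← R1 − 1087/261·R3.
R2 ← R2 + 178/87·R3.
Reading off the reduced rows gives p = -1, q = 0, r = 3.

p = -1, q = 0, r = 3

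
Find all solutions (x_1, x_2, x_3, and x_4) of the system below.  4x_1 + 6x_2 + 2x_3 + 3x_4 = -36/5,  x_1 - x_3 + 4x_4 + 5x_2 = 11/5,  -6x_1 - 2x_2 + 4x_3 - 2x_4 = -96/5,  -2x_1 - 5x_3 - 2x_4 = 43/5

x_1 = 6/5, x_2 = -2, x_3 = -3, x_4 = 2

Row-reduce the augmented matrix:
R1 ← R1 / (4).
R2 ← R2 − 1·R1.
R3 ← R3 + 6·R1.
R4 ← R4 + 2·R1.
R2 ← R2 / (7/2).
R1 ← R1 − 3/2·R2.
R3 ← R3 − 7·R2.
R4 ← R4 − 3·R2.
R3 ← R3 / (10).
R1 ← R1 − 8/7·R3.
R2 ← R2 + 3/7·R3.
R4 ← R4 + 19/7·R3.
R4 ← R4 / (-153/35).
R1 ← R1 + 13/70·R4.
R2 ← R2 − 53/70·R4.
R3 ← R3 + 2/5·R4.
Reading off the reduced rows gives x_1 = 6/5, x_2 = -2, x_3 = -3, x_4 = 2.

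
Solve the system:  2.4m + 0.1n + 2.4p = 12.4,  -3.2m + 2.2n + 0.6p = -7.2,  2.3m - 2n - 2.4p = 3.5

Row-reduce the augmented matrix:
R1 ← R1 / (12/5).
R2 ← R2 + 16/5·R1.
R3 ← R3 − 23/10·R1.
R2 ← R2 / (7/3).
R1 ← R1 − 1/24·R2.
R3 ← R3 + 503/240·R2.
R3 ← R3 / (-3603/2800).
R1 ← R1 − 261/280·R3.
R2 ← R2 − 57/35·R3.
Reading off the reduced rows gives m = 5, n = 4, p = 0.

m = 5, n = 4, p = 0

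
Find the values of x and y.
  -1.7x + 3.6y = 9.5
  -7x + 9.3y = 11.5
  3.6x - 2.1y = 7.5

x = 5, y = 5

Row-reduce the augmented matrix:
R1 ← R1 / (-17/10).
R2 ← R2 + 7·R1.
R3 ← R3 − 18/5·R1.
R2 ← R2 / (-939/170).
R1 ← R1 + 36/17·R2.
R3 ← R3 − 939/170·R2.
R3 reduces to 0 = 0, so the extra equation is consistent.
Reading off the reduced rows gives x = 5, y = 5.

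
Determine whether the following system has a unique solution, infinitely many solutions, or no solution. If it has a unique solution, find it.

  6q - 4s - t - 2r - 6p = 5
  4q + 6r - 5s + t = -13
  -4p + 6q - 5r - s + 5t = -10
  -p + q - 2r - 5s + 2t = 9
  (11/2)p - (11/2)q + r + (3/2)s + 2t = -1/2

infinitely many solutions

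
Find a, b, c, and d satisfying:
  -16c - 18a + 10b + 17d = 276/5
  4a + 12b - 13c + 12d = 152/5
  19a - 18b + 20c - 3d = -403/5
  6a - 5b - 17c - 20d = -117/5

a = -7/5, b = 3, c = 0, d = 0

Row-reduce the augmented matrix:
R1 ← R1 / (-18).
R2 ← R2 − 4·R1.
R3 ← R3 − 19·R1.
R4 ← R4 − 6·R1.
R2 ← R2 / (128/9).
R1 ← R1 + 5/9·R2.
R3 ← R3 + 67/9·R2.
R4 ← R4 + 5/3·R2.
R3 ← R3 / (-711/128).
R1 ← R1 − 31/128·R3.
R2 ← R2 + 149/128·R3.
R4 ← R4 + 3107/128·R3.
R4 ← R4 / (-17993/158).
R1 ← R1 − 54/79·R4.
R2 ← R2 + 593/158·R4.
R3 ← R3 + 330/79·R4.
Reading off the reduced rows gives a = -7/5, b = 3, c = 0, d = 0.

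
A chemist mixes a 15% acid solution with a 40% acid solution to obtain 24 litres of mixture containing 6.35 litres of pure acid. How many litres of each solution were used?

litres of solution A: 13, litres of solution B: 11

Let a = litres of solution A, b = litres of solution B.
  a + b = 24
  (3/20)a + (2/5)b = 127/20
Row-reduce the augmented matrix:
R2 ← R2 − 3/20·R1.
R2 ← R2 / (1/4).
R1 ← R1 − 1·R2.
Reading off the reduced rows gives a = 13, b = 11.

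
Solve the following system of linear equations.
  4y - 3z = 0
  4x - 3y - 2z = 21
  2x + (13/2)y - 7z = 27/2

no solution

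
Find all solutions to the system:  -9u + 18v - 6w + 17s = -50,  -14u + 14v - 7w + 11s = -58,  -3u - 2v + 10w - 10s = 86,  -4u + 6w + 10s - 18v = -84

u = 2, v = 4, w = 6, s = -4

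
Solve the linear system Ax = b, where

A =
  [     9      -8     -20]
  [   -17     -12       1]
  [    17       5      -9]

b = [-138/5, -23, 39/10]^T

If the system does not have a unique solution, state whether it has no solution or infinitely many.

x_1 = -2/5, x_2 = 5/2, x_3 = 1/5

Row-reduce the augmented matrix:
R1 ← R1 / (9).
R2 ← R2 + 17·R1.
R3 ← R3 − 17·R1.
R2 ← R2 / (-244/9).
R1 ← R1 + 8/9·R2.
R3 ← R3 − 181/9·R2.
R3 ← R3 / (365/244).
R1 ← R1 + 62/61·R3.
R2 ← R2 − 331/244·R3.
Reading off the reduced rows gives x_1 = -2/5, x_2 = 5/2, x_3 = 1/5.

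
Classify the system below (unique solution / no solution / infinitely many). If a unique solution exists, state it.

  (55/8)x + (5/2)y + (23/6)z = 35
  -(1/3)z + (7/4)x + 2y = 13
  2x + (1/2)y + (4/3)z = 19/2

infinitely many solutions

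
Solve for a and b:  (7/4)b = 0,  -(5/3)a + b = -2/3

a = 2/5, b = 0

From equation 2: b = -2/3 + 5/3·a.
Substitute into equation 1 and solve: a = 2/5.
Then b = 0.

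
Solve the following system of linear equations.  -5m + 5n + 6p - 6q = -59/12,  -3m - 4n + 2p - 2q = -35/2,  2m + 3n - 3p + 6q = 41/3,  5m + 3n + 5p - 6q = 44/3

m = 7/3, n = 9/4, p = -3/4, q = 0

Row-reduce the augmented matrix:
R1 ← R1 / (-5).
R2 ← R2 + 3·R1.
R3 ← R3 − 2·R1.
R4 ← R4 − 5·R1.
R2 ← R2 / (-7).
R1 ← R1 + 1·R2.
R3 ← R3 − 5·R2.
R4 ← R4 − 8·R2.
R3 ← R3 / (-61/35).
R1 ← R1 + 34/35·R3.
R2 ← R2 − 8/35·R3.
R4 ← R4 − 321/35·R3.
R4 ← R4 / (902/61).
R1 ← R1 + 102/61·R4.
R2 ← R2 − 24/61·R4.
R3 ← R3 + 166/61·R4.
Reading off the reduced rows gives m = 7/3, n = 9/4, p = -3/4, q = 0.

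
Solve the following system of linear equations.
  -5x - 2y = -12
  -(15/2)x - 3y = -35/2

Row-reduce:
R1 ← R1 / (-5).
R2 ← R2 + 15/2·R1.
Row 2 reduces to 0 = 1/2, a contradiction. The system is inconsistent.

no solution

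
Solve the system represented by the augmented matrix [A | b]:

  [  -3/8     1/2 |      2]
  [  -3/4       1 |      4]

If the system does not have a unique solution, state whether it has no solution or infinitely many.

Row-reduce:
R1 ← R1 / (-3/8).
R2 ← R2 + 3/4·R1.
Rank is 1 with 2 unknowns, leaving x_2 free.

infinitely many solutions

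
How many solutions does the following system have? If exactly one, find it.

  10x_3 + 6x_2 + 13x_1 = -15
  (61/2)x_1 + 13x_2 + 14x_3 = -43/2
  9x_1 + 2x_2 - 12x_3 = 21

no solution

Row-reduce:
R1 ← R1 / (13).
R2 ← R2 − 61/2·R1.
R3 ← R3 − 9·R1.
R2 ← R2 / (-14/13).
R1 ← R1 − 6/13·R2.
R3 ← R3 + 28/13·R2.
Row 3 reduces to 0 = 4, a contradiction. The system is inconsistent.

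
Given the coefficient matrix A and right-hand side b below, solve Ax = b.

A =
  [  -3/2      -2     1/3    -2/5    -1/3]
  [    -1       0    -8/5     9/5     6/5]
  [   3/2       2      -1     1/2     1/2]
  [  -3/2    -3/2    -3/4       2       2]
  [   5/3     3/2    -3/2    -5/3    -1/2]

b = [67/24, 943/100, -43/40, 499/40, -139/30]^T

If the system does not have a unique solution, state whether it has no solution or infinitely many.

x_1 = -7/4, x_2 = -1, x_3 = -9/5, x_4 = 1, x_5 = 5/2

Row-reduce the augmented matrix:
R1 ← R1 / (-3/2).
R2 ← R2 + 1·R1.
R3 ← R3 − 3/2·R1.
R4 ← R4 + 3/2·R1.
R5 ← R5 − 5/3·R1.
R2 ← R2 / (4/3).
R1 ← R1 − 4/3·R2.
R4 ← R4 − 1/2·R2.
R5 ← R5 + 13/18·R2.
R3 ← R3 / (-2/3).
R1 ← R1 − 8/5·R3.
R2 ← R2 + 41/30·R3.
R4 ← R4 + 2/5·R3.
R5 ← R5 + 127/60·R3.
R4 ← R4 / (313/200).
R1 ← R1 + 39/25·R4.
R2 ← R2 − 269/200·R4.
R3 ← R3 + 3/20·R4.
R5 ← R5 + 1571/1200·R4.
R5 ← R5 / (3971/5008).
R1 ← R1 − 280/313·R5.
R2 ← R2 + 1843/2504·R5.
R3 ← R3 + 109/1252·R5.
R4 ← R4 − 340/313·R5.
Reading off the reduced rows gives x_1 = -7/4, x_2 = -1, x_3 = -9/5, x_4 = 1, x_5 = 5/2.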